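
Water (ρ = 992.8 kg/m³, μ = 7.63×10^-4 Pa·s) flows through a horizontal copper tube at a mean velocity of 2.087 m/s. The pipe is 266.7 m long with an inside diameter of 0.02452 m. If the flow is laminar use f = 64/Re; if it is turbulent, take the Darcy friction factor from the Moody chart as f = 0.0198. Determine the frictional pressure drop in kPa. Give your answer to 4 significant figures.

Reynolds number Re = ρVD/μ = 992.8 · 2.087 · 0.02452 / 0.000763 = 6.659e+04.
Re > 4000 → turbulent; use the Moody-chart value f = 0.0198.
Darcy-Weisbach: ΔP = f(L/D)(ρV²/2) = 0.0198·(266.7/0.02452)·(992.8·2.087²/2) = 0.0198·1.088e+04·2162 = 4.656e+05 Pa.
ΔP = 4.656e+05 Pa = 465.6 kPa.

ΔP ≈ 465.6 kPa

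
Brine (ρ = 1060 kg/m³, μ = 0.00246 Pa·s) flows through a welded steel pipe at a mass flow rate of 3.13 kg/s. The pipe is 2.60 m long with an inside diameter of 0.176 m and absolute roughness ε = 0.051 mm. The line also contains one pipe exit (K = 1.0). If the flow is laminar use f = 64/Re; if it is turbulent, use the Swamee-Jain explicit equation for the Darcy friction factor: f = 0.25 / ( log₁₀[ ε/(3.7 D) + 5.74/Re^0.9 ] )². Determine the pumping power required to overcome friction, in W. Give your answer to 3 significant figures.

P ≈ 0.0340 W

A = πD²/4 = π(0.176)²/4 = 0.02433 m²; mean velocity V = ṁ/(ρA) = 3.13/(1060 · 0.02433) = 0.1214 m/s.
Reynolds number Re = ρVD/μ = 1060 · 0.1214 · 0.176 / 0.00246 = 9205.
Re > 4000 → turbulent. Relative roughness ε/D = 5.1e-05/0.176 = 0.00029. Swamee-Jain: f = 0.25/(log₁₀[0.00029/3.7 + 5.74/9205^0.9])² = 0.25/(log₁₀[7.83e-05 + 0.00155])² = 0.25/(-2.787)² = 0.03218.
Total minor-loss coefficient ΣK = 1·1 = 1.
ΔP = [f·L/D + ΣK]·(ρV²/2) = [0.03218·2.6/0.176 + 1]·(1060·0.1214²/2) = [0.4754 + 1]·7.808 = 11.52 Pa.
Q = ṁ/ρ = 3.13/1060 = 0.002953 m³/s.
Pumping power P = QΔP = 0.002953·11.52 = 0.03401 W = 0.0340 W.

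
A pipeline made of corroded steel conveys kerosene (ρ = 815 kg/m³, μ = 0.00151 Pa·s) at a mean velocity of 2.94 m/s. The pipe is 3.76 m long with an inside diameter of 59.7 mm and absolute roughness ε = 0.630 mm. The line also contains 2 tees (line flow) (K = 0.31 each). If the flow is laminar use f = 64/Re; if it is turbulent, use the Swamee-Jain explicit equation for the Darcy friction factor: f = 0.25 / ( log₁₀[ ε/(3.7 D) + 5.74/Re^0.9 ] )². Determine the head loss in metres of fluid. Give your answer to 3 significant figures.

Reynolds number Re = ρVD/μ = 815 · 2.94 · 0.0597 / 0.00151 = 9.473e+04.
Re > 4000 → turbulent. Relative roughness ε/D = 0.00063/0.0597 = 0.0106. Swamee-Jain: f = 0.25/(log₁₀[0.0106/3.7 + 5.74/9.473e+04^0.9])² = 0.25/(log₁₀[0.00285 + 0.000191])² = 0.25/(-2.517)² = 0.03947.
Total minor-loss coefficient ΣK = 2·0.31 = 0.62.
ΔP = [f·L/D + ΣK]·(ρV²/2) = [0.03947·3.76/0.0597 + 0.62]·(815·2.94²/2) = [2.486 + 0.62]·3522 = 1.094e+04 Pa.
Head loss h_f = ΔP/(ρg) = 1.094e+04/(815·9.81) = 1.37 m.

h_f ≈ 1.37 m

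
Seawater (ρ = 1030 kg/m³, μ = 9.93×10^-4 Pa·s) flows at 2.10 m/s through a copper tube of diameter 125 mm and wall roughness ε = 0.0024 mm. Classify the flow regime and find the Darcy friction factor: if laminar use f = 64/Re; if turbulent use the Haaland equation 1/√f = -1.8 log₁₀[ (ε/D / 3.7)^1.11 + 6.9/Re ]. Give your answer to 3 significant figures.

Re = ρVD/μ = 1030·2.1·0.125/0.000993 = 2.723e+05.
Re > 4000 → turbulent. ε/D = 2.4e-06/0.125 = 1.92e-05; Haaland: 1/√f = -1.8 log₁₀[1.36e-06 + 2.53e-05] = 8.232, so f = 0.01476.

f ≈ 0.0148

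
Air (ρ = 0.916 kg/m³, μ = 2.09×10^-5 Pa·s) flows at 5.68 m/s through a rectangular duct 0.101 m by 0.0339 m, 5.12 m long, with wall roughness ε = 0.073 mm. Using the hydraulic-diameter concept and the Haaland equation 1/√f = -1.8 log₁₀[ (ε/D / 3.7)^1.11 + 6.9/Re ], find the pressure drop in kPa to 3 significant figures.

ΔP ≈ 0.0464 kPa

Hydraulic diameter D_h = 4A/P = 4·(0.101·0.0339)/(2·(0.101+0.0339)) = 0.0137/0.2698 = 0.05076 m.
Re = ρVD_h/μ = 0.916·5.68·0.05076/2.09e-05 = 1.264e+04.
ε/D_h = 7.3e-05/0.05076 = 0.00144; Haaland gives 1/√f = -1.8 log₁₀[0.000164+0.000546] = 5.668, so f = 0.03113.
ΔP = f(L/D_h)(ρV²/2) = 0.03113·5.12/0.05076·14.78 = 46.39 Pa.
ΔP = 0.0464 kPa.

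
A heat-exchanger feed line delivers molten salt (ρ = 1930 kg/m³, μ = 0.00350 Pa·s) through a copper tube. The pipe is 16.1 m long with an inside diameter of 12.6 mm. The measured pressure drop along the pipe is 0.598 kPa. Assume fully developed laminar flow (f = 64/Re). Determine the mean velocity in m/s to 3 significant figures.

V ≈ 0.0526 m/s

For laminar flow, f = 64/Re with Re = ρVD/μ, so Darcy-Weisbach reduces to ΔP = 32μLV/D². Solving for V: V = ΔP·D²/(32μL) = 598·(0.0126)²/(32·0.0035·16.1) = 0.05265 m/s.
Check: Re = ρVD/μ = 1930·0.05265·0.0126/0.0035 = 365.8 < 2300, so the laminar assumption holds.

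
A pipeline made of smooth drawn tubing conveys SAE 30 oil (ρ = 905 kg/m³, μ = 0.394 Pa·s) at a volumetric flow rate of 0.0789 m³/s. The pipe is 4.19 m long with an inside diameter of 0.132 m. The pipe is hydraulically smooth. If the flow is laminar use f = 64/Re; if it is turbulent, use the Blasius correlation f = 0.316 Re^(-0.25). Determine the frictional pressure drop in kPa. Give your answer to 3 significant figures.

Cross-sectional area A = πD²/4 = π(0.132)²/4 = 0.01368 m²; mean velocity V = Q/A = 0.0789/0.01368 = 5.766 m/s.
Reynolds number Re = ρVD/μ = 905 · 5.766 · 0.132 / 0.394 = 1748.
Re < 2300 → laminar flow, so f = 64/Re = 64/1748 = 0.03661 (the turbulent correlation is not needed).
Darcy-Weisbach: ΔP = f(L/D)(ρV²/2) = 0.03661·(4.19/0.132)·(905·5.766²/2) = 0.03661·31.74·1.504e+04 = 1.748e+04 Pa.
ΔP = 1.748e+04 Pa = 17.5 kPa.

ΔP ≈ 17.5 kPa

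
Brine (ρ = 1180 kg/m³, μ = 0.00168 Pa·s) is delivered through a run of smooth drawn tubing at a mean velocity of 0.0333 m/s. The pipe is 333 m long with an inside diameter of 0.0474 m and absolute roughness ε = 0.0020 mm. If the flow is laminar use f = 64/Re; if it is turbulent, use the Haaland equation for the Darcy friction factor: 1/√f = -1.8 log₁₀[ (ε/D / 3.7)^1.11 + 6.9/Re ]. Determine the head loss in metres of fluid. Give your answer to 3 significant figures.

Reynolds number Re = ρVD/μ = 1180 · 0.0333 · 0.0474 / 0.00168 = 1109.
Re < 2300 → laminar flow, so f = 64/Re = 64/1109 = 0.05773 (the turbulent correlation is not needed).
Darcy-Weisbach: ΔP = f(L/D)(ρV²/2) = 0.05773·(333/0.0474)·(1180·0.0333²/2) = 0.05773·7025·0.6542 = 265.3 Pa.
Head loss h_f = ΔP/(ρg) = 265.3/(1180·9.81) = 0.0229 m.

h_f ≈ 0.0229 m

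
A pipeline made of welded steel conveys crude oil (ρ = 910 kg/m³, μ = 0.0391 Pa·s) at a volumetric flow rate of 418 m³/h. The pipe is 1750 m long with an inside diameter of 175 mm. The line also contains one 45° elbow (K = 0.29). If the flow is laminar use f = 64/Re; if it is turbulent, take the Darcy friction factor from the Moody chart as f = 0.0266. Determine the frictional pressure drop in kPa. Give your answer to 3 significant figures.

ΔP ≈ 2820 kPa

Q = 418 m³/h = 418/3600 = 0.1161 m³/s.
Cross-sectional area A = πD²/4 = π(0.175)²/4 = 0.02405 m²; mean velocity V = Q/A = 0.1161/0.02405 = 4.827 m/s.
Reynolds number Re = ρVD/μ = 910 · 4.827 · 0.175 / 0.0391 = 1.966e+04.
Re > 4000 → turbulent; use the Moody-chart value f = 0.0266.
Total minor-loss coefficient ΣK = 1·0.29 = 0.29.
ΔP = [f·L/D + ΣK]·(ρV²/2) = [0.0266·1750/0.175 + 0.29]·(910·4.827²/2) = [266 + 0.29]·1.06e+04 = 2.823e+06 Pa.
ΔP = 2.823e+06 Pa = 2820 kPa.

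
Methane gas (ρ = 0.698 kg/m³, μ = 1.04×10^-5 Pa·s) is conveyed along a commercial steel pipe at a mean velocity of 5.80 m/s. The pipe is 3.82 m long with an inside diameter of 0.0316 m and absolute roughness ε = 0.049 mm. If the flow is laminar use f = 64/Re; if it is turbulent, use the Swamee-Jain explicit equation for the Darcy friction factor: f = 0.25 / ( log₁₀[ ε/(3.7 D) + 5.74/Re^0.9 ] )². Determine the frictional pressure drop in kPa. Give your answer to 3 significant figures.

Reynolds number Re = ρVD/μ = 0.698 · 5.8 · 0.0316 / 1.04e-05 = 1.23e+04.
Re > 4000 → turbulent. Relative roughness ε/D = 4.9e-05/0.0316 = 0.00155. Swamee-Jain: f = 0.25/(log₁₀[0.00155/3.7 + 5.74/1.23e+04^0.9])² = 0.25/(log₁₀[0.000419 + 0.0012])² = 0.25/(-2.792)² = 0.03208.
Darcy-Weisbach: ΔP = f(L/D)(ρV²/2) = 0.03208·(3.82/0.0316)·(0.698·5.8²/2) = 0.03208·120.9·11.74 = 45.53 Pa.
ΔP = 45.53 Pa = 0.0455 kPa.

ΔP ≈ 0.0455 kPa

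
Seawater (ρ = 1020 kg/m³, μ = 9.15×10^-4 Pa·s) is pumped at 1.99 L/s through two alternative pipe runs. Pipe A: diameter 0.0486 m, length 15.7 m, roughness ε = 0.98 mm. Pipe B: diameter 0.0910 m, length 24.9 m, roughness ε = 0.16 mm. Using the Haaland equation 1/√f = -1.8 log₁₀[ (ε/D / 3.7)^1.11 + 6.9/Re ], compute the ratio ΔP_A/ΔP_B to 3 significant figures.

ΔP_A/ΔP_B ≈ 26.4

Pipe A: V = Q/A = 0.00199/0.001855 = 1.073 m/s; Re = 5.812e+04; ε/D = 0.0202; Haaland → f = 0.04954; ΔP_A = f(L/D)(ρV²/2) = 9391 Pa.
Pipe B: V = Q/A = 0.00199/0.006504 = 0.306 m/s; Re = 3.104e+04; ε/D = 0.00176; Haaland → f = 0.02719; ΔP_B = f(L/D)(ρV²/2) = 355.2 Pa.
ΔP_A/ΔP_B = 9391/355.2 = 26.4.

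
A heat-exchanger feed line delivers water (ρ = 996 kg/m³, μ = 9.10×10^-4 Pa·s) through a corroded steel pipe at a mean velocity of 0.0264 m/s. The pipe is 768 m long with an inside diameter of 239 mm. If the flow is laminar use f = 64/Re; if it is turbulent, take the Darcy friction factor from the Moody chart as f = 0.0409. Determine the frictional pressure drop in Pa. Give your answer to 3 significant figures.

ΔP ≈ 45.6 Pa

Reynolds number Re = ρVD/μ = 996 · 0.0264 · 0.239 / 0.00091 = 6906.
Re > 4000 → turbulent; use the Moody-chart value f = 0.0409.
Darcy-Weisbach: ΔP = f(L/D)(ρV²/2) = 0.0409·(768/0.239)·(996·0.0264²/2) = 0.0409·3213·0.3471 = 45.62 Pa.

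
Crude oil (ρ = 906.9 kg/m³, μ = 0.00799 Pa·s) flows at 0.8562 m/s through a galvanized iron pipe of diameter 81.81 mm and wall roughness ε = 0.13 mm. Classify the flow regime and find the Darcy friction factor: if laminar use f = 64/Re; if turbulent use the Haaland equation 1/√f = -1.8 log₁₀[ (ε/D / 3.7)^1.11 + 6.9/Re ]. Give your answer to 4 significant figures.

Re = ρVD/μ = 906.9·0.8562·0.08181/0.00799 = 7950.
Re > 4000 → turbulent. ε/D = 0.00013/0.08181 = 0.00159; Haaland: 1/√f = -1.8 log₁₀[0.000183 + 0.000868] = 5.361, so f = 0.03479.

f ≈ 0.03479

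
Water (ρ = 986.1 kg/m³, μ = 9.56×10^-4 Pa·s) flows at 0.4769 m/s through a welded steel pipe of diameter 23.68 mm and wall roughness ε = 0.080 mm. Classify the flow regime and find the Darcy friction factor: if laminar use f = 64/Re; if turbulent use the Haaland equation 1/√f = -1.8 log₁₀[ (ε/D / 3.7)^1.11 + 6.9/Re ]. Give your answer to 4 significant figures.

Re = ρVD/μ = 986.1·0.4769·0.02368/0.000956 = 1.165e+04.
Re > 4000 → turbulent. ε/D = 8e-05/0.02368 = 0.00338; Haaland: 1/√f = -1.8 log₁₀[0.000423 + 0.000592] = 5.388, so f = 0.03444.

f ≈ 0.03444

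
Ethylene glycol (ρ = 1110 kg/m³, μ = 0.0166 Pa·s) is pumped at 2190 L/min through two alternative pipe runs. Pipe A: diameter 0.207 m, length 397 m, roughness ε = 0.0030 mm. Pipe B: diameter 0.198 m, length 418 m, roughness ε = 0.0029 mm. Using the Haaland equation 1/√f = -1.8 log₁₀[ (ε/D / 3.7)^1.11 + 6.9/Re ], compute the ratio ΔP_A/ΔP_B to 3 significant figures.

Pipe A: V = Q/A = 0.0365/0.03365 = 1.085 m/s; Re = 1.501e+04; ε/D = 1.45e-05; Haaland → f = 0.02772; ΔP_A = f(L/D)(ρV²/2) = 3.471e+04 Pa.
Pipe B: V = Q/A = 0.0365/0.03079 = 1.185 m/s; Re = 1.569e+04; ε/D = 1.46e-05; Haaland → f = 0.02741; ΔP_B = f(L/D)(ρV²/2) = 4.512e+04 Pa.
ΔP_A/ΔP_B = 3.471e+04/4.512e+04 = 0.769.

ΔP_A/ΔP_B ≈ 0.769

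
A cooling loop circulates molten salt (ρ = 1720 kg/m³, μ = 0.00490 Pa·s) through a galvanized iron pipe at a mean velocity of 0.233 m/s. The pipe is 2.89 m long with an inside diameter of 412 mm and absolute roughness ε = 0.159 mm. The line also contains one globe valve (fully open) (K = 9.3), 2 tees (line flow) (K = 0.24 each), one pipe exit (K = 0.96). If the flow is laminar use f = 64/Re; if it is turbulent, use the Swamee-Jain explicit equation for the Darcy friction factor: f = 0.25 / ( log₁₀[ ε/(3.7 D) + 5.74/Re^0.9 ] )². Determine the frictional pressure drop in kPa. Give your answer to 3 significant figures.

ΔP ≈ 0.509 kPa

Reynolds number Re = ρVD/μ = 1720 · 0.233 · 0.412 / 0.0049 = 3.37e+04.
Re > 4000 → turbulent. Relative roughness ε/D = 0.000159/0.412 = 0.000386. Swamee-Jain: f = 0.25/(log₁₀[0.000386/3.7 + 5.74/3.37e+04^0.9])² = 0.25/(log₁₀[0.000104 + 0.000483])² = 0.25/(-3.231)² = 0.02395.
Total minor-loss coefficient ΣK = 1·9.3 + 2·0.24 + 1·0.96 = 10.7.
ΔP = [f·L/D + ΣK]·(ρV²/2) = [0.02395·2.89/0.412 + 10.7]·(1720·0.233²/2) = [0.168 + 10.7]·46.69 = 509.3 Pa.
ΔP = 509.3 Pa = 0.509 kPa.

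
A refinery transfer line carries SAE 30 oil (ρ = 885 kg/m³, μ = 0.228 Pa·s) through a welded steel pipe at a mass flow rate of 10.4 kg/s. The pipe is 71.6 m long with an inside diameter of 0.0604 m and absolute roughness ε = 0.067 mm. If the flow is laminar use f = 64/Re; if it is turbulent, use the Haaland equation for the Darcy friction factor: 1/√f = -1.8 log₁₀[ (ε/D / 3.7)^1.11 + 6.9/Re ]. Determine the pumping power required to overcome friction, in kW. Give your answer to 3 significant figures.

P ≈ 6.90 kW

A = πD²/4 = π(0.0604)²/4 = 0.002865 m²; mean velocity V = ṁ/(ρA) = 10.4/(885 · 0.002865) = 4.101 m/s.
Reynolds number Re = ρVD/μ = 885 · 4.101 · 0.0604 / 0.228 = 961.5.
Re < 2300 → laminar flow, so f = 64/Re = 64/961.5 = 0.06656 (the turbulent correlation is not needed).
Darcy-Weisbach: ΔP = f(L/D)(ρV²/2) = 0.06656·(71.6/0.0604)·(885·4.101²/2) = 0.06656·1185·7443 = 5.873e+05 Pa.
Q = ṁ/ρ = 10.4/885 = 0.01175 m³/s.
Pumping power P = QΔP = 0.01175·5.873e+05 = 6901 W = 6.90 kW.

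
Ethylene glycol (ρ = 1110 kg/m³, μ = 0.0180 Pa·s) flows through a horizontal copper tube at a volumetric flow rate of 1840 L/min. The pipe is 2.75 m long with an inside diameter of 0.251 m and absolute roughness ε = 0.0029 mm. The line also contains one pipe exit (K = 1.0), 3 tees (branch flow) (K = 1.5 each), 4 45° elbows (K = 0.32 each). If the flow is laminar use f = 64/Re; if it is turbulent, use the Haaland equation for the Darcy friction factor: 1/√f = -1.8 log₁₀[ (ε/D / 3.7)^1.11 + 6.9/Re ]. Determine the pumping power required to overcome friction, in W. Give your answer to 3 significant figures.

Q = 1840 L/min = 1840/60000 = 0.03067 m³/s.
Cross-sectional area A = πD²/4 = π(0.251)²/4 = 0.04948 m²; mean velocity V = Q/A = 0.03067/0.04948 = 0.6198 m/s.
Reynolds number Re = ρVD/μ = 1110 · 0.6198 · 0.251 / 0.018 = 9593.
Re > 4000 → turbulent. Relative roughness ε/D = 2.9e-06/0.251 = 1.16e-05. Haaland: 1/√f = -1.8 log₁₀[(1.16e-05/3.7)^1.11 + 6.9/9593] = -1.8 log₁₀[7.74e-07 + 0.000719] = 5.657, so f = 0.03125.
Total minor-loss coefficient ΣK = 1·1 + 3·1.5 + 4·0.32 = 6.78.
ΔP = [f·L/D + ΣK]·(ρV²/2) = [0.03125·2.75/0.251 + 6.78]·(1110·0.6198²/2) = [0.3424 + 6.78]·213.2 = 1518 Pa.
Pumping power P = QΔP = 0.03067·1518 = 46.56 W = 46.6 W.

P ≈ 46.6 W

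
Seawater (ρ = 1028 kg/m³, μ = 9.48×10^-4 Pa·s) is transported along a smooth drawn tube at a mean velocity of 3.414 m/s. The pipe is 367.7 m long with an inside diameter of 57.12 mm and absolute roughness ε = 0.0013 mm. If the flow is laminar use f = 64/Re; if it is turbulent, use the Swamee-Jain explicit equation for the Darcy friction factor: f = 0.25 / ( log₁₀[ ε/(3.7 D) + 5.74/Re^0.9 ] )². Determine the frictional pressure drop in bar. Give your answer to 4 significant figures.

Reynolds number Re = ρVD/μ = 1028 · 3.414 · 0.05712 / 0.000948 = 2.115e+05.
Re > 4000 → turbulent. Relative roughness ε/D = 1.3e-06/0.05712 = 2.28e-05. Swamee-Jain: f = 0.25/(log₁₀[2.28e-05/3.7 + 5.74/2.115e+05^0.9])² = 0.25/(log₁₀[6.15e-06 + 9.25e-05])² = 0.25/(-4.006)² = 0.01558.
Darcy-Weisbach: ΔP = f(L/D)(ρV²/2) = 0.01558·(367.7/0.05712)·(1028·3.414²/2) = 0.01558·6437·5991 = 6.008e+05 Pa.
ΔP = 6.008e+05 Pa = 6.008 bar.

ΔP ≈ 6.008 bar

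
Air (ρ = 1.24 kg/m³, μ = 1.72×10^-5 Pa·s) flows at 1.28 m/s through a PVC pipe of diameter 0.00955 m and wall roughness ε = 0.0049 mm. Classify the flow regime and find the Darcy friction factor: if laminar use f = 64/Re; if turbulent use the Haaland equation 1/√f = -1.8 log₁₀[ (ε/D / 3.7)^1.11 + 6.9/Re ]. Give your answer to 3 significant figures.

Re = ρVD/μ = 1.24·1.28·0.00955/1.72e-05 = 881.3.
Re < 2300 → laminar, so f = 64/Re = 0.07262 (roughness is irrelevant in laminar flow).

f ≈ 0.0726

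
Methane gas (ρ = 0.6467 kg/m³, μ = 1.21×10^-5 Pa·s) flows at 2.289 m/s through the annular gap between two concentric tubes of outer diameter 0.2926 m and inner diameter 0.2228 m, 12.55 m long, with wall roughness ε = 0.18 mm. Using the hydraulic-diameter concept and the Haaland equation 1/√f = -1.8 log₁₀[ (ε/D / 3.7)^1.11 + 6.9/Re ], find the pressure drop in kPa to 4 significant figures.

Hydraulic diameter D_h = 4A/P = D_o - D_i = 0.2926 - 0.2228 = 0.0698 m.
Re = ρVD_h/μ = 0.6467·2.289·0.0698/1.21e-05 = 8539.
ε/D_h = 0.00018/0.0698 = 0.00258; Haaland gives 1/√f = -1.8 log₁₀[0.000313+0.000808] = 5.31, so f = 0.03546.
ΔP = f(L/D_h)(ρV²/2) = 0.03546·12.55/0.0698·1.694 = 10.8 Pa.
ΔP = 0.01080 kPa.

ΔP ≈ 0.01080 kPa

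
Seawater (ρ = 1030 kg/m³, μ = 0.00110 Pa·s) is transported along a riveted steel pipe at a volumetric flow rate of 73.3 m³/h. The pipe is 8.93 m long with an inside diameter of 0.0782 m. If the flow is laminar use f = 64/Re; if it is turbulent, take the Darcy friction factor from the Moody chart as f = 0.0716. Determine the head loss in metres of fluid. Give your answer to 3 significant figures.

h_f ≈ 7.49 m

Q = 73.3 m³/h = 73.3/3600 = 0.02036 m³/s.
Cross-sectional area A = πD²/4 = π(0.0782)²/4 = 0.004803 m²; mean velocity V = Q/A = 0.02036/0.004803 = 4.239 m/s.
Reynolds number Re = ρVD/μ = 1030 · 4.239 · 0.0782 / 0.0011 = 3.104e+05.
Re > 4000 → turbulent; use the Moody-chart value f = 0.0716.
Darcy-Weisbach: ΔP = f(L/D)(ρV²/2) = 0.0716·(8.93/0.0782)·(1030·4.239²/2) = 0.0716·114.2·9256 = 7.568e+04 Pa.
Head loss h_f = ΔP/(ρg) = 7.568e+04/(1030·9.81) = 7.49 m.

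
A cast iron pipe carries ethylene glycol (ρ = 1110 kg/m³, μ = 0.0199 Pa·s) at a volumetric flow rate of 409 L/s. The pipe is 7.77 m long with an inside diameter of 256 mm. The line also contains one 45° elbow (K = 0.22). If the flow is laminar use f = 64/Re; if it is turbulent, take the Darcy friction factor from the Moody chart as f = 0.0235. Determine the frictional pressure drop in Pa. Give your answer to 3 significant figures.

ΔP ≈ 32700 Pa

Q = 409 L/s = 409/1000 = 0.409 m³/s.
Cross-sectional area A = πD²/4 = π(0.256)²/4 = 0.05147 m²; mean velocity V = Q/A = 0.409/0.05147 = 7.946 m/s.
Reynolds number Re = ρVD/μ = 1110 · 7.946 · 0.256 / 0.0199 = 1.135e+05.
Re > 4000 → turbulent; use the Moody-chart value f = 0.0235.
Total minor-loss coefficient ΣK = 1·0.22 = 0.22.
ΔP = [f·L/D + ΣK]·(ρV²/2) = [0.0235·7.77/0.256 + 0.22]·(1110·7.946²/2) = [0.7133 + 0.22]·3.504e+04 = 3.27e+04 Pa.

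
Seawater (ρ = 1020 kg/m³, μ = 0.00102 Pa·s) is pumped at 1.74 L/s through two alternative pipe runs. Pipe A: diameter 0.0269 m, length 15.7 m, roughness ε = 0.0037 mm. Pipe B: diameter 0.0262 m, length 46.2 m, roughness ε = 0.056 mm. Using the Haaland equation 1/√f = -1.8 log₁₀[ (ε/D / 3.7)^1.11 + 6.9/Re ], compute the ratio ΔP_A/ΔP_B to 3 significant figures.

ΔP_A/ΔP_B ≈ 0.223

Pipe A: V = Q/A = 0.00174/0.0005683 = 3.062 m/s; Re = 8.236e+04; ε/D = 0.000138; Haaland → f = 0.01912; ΔP_A = f(L/D)(ρV²/2) = 5.333e+04 Pa.
Pipe B: V = Q/A = 0.00174/0.0005391 = 3.227 m/s; Re = 8.456e+04; ε/D = 0.00214; Haaland → f = 0.02558; ΔP_B = f(L/D)(ρV²/2) = 2.396e+05 Pa.
ΔP_A/ΔP_B = 5.333e+04/2.396e+05 = 0.223.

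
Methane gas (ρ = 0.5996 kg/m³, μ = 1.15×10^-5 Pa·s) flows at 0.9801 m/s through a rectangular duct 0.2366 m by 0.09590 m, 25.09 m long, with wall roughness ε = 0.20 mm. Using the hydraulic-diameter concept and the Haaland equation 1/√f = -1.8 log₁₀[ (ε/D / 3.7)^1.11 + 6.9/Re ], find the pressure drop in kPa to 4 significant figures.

Hydraulic diameter D_h = 4A/P = 4·(0.2366·0.0959)/(2·(0.2366+0.0959)) = 0.09076/0.665 = 0.1365 m.
Re = ρVD_h/μ = 0.5996·0.9801·0.1365/1.15e-05 = 6974.
ε/D_h = 0.0002/0.1365 = 0.00147; Haaland gives 1/√f = -1.8 log₁₀[0.000167+0.000989] = 5.286, so f = 0.03579.
ΔP = f(L/D_h)(ρV²/2) = 0.03579·25.09/0.1365·0.288 = 1.895 Pa.
ΔP = 0.001895 kPa.

ΔP ≈ 0.001895 kPa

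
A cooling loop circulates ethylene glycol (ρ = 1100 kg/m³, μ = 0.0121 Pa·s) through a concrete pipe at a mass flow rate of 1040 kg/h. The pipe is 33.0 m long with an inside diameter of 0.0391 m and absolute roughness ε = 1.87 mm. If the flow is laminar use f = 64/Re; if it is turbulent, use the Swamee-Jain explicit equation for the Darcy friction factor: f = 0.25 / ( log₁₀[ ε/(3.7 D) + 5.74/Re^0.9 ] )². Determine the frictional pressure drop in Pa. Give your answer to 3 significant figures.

ṁ = 1040 kg/h = 1040/3600 = 0.2889 kg/s.
A = πD²/4 = π(0.0391)²/4 = 0.001201 m²; mean velocity V = ṁ/(ρA) = 0.2889/(1100 · 0.001201) = 0.2187 m/s.
Reynolds number Re = ρVD/μ = 1100 · 0.2187 · 0.0391 / 0.0121 = 777.5.
Re < 2300 → laminar flow, so f = 64/Re = 64/777.5 = 0.08232 (the turbulent correlation is not needed).
Darcy-Weisbach: ΔP = f(L/D)(ρV²/2) = 0.08232·(33/0.0391)·(1100·0.2187²/2) = 0.08232·844·26.31 = 1828 Pa.

ΔP ≈ 1830 Pa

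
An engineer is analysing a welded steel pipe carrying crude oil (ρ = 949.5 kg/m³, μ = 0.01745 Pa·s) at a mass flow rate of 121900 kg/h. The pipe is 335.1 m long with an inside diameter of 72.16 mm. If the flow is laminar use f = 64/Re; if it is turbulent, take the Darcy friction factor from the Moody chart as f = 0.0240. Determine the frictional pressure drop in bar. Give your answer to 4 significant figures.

ṁ = 121900 kg/h = 121900/3600 = 33.86 kg/s.
A = πD²/4 = π(0.07216)²/4 = 0.00409 m²; mean velocity V = ṁ/(ρA) = 33.86/(949.5 · 0.00409) = 8.72 m/s.
Reynolds number Re = ρVD/μ = 949.5 · 8.72 · 0.07216 / 0.0175 = 3.424e+04.
Re > 4000 → turbulent; use the Moody-chart value f = 0.0240.
Darcy-Weisbach: ΔP = f(L/D)(ρV²/2) = 0.024·(335.1/0.07216)·(949.5·8.72²/2) = 0.024·4644·3.61e+04 = 4.023e+06 Pa.
ΔP = 4.023e+06 Pa = 40.23 bar.

ΔP ≈ 40.23 bar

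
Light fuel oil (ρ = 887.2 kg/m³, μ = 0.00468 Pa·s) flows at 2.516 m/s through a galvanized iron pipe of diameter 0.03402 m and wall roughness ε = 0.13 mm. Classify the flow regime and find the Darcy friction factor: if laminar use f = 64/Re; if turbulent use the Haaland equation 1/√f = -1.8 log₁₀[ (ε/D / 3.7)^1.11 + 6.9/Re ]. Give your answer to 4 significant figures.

Re = ρVD/μ = 887.2·2.516·0.03402/0.00468 = 1.623e+04.
Re > 4000 → turbulent. ε/D = 0.00013/0.03402 = 0.00382; Haaland: 1/√f = -1.8 log₁₀[0.000485 + 0.000425] = 5.474, so f = 0.03338.

f ≈ 0.03338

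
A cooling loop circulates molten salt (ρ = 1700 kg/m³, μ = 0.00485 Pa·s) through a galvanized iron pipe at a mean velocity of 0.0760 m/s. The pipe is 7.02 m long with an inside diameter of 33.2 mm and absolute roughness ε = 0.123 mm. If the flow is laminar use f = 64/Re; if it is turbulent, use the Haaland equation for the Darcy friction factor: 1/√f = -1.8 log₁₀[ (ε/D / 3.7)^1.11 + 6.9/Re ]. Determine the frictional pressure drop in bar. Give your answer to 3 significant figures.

ΔP ≈ 7.51×10^-4 bar

Reynolds number Re = ρVD/μ = 1700 · 0.076 · 0.0332 / 0.00485 = 884.4.
Re < 2300 → laminar flow, so f = 64/Re = 64/884.4 = 0.07236 (the turbulent correlation is not needed).
Darcy-Weisbach: ΔP = f(L/D)(ρV²/2) = 0.07236·(7.02/0.0332)·(1700·0.076²/2) = 0.07236·211.4·4.91 = 75.12 Pa.
ΔP = 75.12 Pa = 7.51×10^-4 bar.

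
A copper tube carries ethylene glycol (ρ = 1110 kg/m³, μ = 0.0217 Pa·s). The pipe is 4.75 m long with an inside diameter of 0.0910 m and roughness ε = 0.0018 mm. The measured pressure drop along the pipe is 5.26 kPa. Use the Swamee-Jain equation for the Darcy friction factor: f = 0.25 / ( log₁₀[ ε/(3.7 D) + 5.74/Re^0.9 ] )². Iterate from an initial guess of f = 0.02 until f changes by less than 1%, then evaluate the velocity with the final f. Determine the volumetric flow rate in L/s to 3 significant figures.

Q ≈ 16.0 L/s

Rearranging Darcy-Weisbach: V = √(2·ΔP·D/(f·L·ρ)). With ε/D = 1.8e-06/0.091 = 1.98e-05, iterate starting from f = 0.02:
  f = 0.02 → V = √(2·5260·0.091/(0.02·4.75·1110)) = 3.013 m/s; Re = ρVD/μ = 1.403e+04; f → 0.02832
  f = 0.02832 → V = 2.532 m/s; Re = 1.179e+04; f → 0.02966
  f = 0.02966 → V = 2.474 m/s; Re = 1.152e+04; f → 0.02984
Converged (Δf/f < 1%). With the final f = 0.02984: V = √(2·5260·0.091/(0.02984·4.75·1110)) = 2.467 m/s.
Q = V·A = 2.467·(π/4·0.091²) = 0.01604 m³/s = 16.0 L/s.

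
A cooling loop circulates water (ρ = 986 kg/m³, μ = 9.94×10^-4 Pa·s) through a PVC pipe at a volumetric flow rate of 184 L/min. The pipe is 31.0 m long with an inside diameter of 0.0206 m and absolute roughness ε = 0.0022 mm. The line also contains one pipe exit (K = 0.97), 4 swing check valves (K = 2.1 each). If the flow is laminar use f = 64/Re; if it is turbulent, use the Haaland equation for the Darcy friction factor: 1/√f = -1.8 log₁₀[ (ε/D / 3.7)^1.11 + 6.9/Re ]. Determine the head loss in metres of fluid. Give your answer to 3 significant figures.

h_f ≈ 147 m

Q = 184 L/min = 184/60000 = 0.003067 m³/s.
Cross-sectional area A = πD²/4 = π(0.0206)²/4 = 0.0003333 m²; mean velocity V = Q/A = 0.003067/0.0003333 = 9.201 m/s.
Reynolds number Re = ρVD/μ = 986 · 9.201 · 0.0206 / 0.000994 = 1.88e+05.
Re > 4000 → turbulent. Relative roughness ε/D = 2.2e-06/0.0206 = 0.000107. Haaland: 1/√f = -1.8 log₁₀[(0.000107/3.7)^1.11 + 6.9/1.88e+05] = -1.8 log₁₀[9.14e-06 + 3.67e-05] = 7.81, so f = 0.0164.
Total minor-loss coefficient ΣK = 1·0.97 + 4·2.1 = 9.37.
ΔP = [f·L/D + ΣK]·(ρV²/2) = [0.0164·31/0.0206 + 9.37]·(986·9.201²/2) = [24.67 + 9.37]·4.174e+04 = 1.421e+06 Pa.
Head loss h_f = ΔP/(ρg) = 1.421e+06/(986·9.81) = 147 m.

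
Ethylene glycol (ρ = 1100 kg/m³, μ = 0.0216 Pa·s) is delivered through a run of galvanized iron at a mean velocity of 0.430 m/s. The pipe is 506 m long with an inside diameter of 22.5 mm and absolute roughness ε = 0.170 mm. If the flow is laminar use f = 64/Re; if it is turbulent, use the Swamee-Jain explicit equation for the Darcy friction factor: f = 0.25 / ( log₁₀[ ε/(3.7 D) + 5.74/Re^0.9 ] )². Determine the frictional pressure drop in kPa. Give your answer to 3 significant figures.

Reynolds number Re = ρVD/μ = 1100 · 0.43 · 0.0225 / 0.0216 = 492.7.
Re < 2300 → laminar flow, so f = 64/Re = 64/492.7 = 0.1299 (the turbulent correlation is not needed).
Darcy-Weisbach: ΔP = f(L/D)(ρV²/2) = 0.1299·(506/0.0225)·(1100·0.43²/2) = 0.1299·2.249e+04·101.7 = 2.971e+05 Pa.
ΔP = 2.971e+05 Pa = 297 kPa.

ΔP ≈ 297 kPa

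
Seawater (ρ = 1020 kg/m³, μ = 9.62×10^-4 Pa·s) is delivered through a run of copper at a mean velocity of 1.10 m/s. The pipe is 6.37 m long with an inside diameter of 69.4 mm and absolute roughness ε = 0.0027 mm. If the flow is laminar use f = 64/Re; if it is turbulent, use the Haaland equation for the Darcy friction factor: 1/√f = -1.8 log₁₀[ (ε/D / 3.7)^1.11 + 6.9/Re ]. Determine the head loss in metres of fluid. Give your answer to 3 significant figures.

h_f ≈ 0.106 m

Reynolds number Re = ρVD/μ = 1020 · 1.1 · 0.0694 / 0.000962 = 8.094e+04.
Re > 4000 → turbulent. Relative roughness ε/D = 2.7e-06/0.0694 = 3.89e-05. Haaland: 1/√f = -1.8 log₁₀[(3.89e-05/3.7)^1.11 + 6.9/8.094e+04] = -1.8 log₁₀[2.98e-06 + 8.52e-05] = 7.298, so f = 0.01878.
Darcy-Weisbach: ΔP = f(L/D)(ρV²/2) = 0.01878·(6.37/0.0694)·(1020·1.1²/2) = 0.01878·91.79·617.1 = 1063 Pa.
Head loss h_f = ΔP/(ρg) = 1063/(1020·9.81) = 0.106 m.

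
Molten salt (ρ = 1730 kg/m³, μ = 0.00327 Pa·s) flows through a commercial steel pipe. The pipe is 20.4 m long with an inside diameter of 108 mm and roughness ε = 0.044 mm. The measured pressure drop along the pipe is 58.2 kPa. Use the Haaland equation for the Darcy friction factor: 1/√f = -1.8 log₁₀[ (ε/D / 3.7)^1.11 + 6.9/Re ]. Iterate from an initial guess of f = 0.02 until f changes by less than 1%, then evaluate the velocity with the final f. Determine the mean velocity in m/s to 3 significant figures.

Rearranging Darcy-Weisbach: V = √(2·ΔP·D/(f·L·ρ)). With ε/D = 4.4e-05/0.108 = 0.000407, iterate starting from f = 0.02:
  f = 0.02 → V = √(2·5.82e+04·0.108/(0.02·20.4·1730)) = 4.22 m/s; Re = ρVD/μ = 2.411e+05; f → 0.01783
  f = 0.01783 → V = 4.47 m/s; Re = 2.554e+05; f → 0.01774
Converged (Δf/f < 1%). With the final f = 0.01774: V = √(2·5.82e+04·0.108/(0.01774·20.4·1730)) = 4.481 m/s.

V ≈ 4.48 m/s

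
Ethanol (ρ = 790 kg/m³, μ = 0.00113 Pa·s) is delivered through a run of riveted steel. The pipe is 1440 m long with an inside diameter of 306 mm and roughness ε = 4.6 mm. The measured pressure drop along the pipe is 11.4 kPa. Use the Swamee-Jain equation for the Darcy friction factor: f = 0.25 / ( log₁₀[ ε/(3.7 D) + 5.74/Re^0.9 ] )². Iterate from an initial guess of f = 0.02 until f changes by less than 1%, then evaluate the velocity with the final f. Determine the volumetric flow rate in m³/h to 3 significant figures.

Q ≈ 98.2 m³/h

Rearranging Darcy-Weisbach: V = √(2·ΔP·D/(f·L·ρ)). With ε/D = 0.0046/0.306 = 0.015, iterate starting from f = 0.02:
  f = 0.02 → V = √(2·1.14e+04·0.306/(0.02·1440·790)) = 0.5538 m/s; Re = ρVD/μ = 1.185e+05; f → 0.04433
  f = 0.04433 → V = 0.372 m/s; Re = 7.957e+04; f → 0.04459
Converged (Δf/f < 1%). With the final f = 0.04459: V = √(2·1.14e+04·0.306/(0.04459·1440·790)) = 0.3709 m/s.
Q = V·A = 0.3709·(π/4·0.306²) = 0.02728 m³/s = 98.2 m³/h.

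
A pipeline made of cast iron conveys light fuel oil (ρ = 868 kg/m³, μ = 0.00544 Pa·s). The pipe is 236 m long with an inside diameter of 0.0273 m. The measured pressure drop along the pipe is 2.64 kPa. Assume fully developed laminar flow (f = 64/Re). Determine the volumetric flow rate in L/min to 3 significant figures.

For laminar flow, f = 64/Re with Re = ρVD/μ, so Darcy-Weisbach reduces to ΔP = 32μLV/D². Solving for V: V = ΔP·D²/(32μL) = 2640·(0.0273)²/(32·0.00544·236) = 0.04789 m/s.
Check: Re = ρVD/μ = 868·0.04789·0.0273/0.00544 = 208.6 < 2300, so the laminar assumption holds.
Q = V·A = 0.04789·(π/4·0.0273²) = 2.803e-05 m³/s = 1.68 L/min.

Q ≈ 1.68 L/min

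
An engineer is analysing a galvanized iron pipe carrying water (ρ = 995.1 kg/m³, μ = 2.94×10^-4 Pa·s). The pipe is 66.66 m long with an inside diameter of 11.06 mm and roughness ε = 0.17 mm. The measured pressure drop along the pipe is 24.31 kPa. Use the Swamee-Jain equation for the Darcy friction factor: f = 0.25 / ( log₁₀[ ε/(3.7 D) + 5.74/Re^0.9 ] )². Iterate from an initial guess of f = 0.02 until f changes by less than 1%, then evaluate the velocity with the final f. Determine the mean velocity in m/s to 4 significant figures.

V ≈ 0.4124 m/s

Rearranging Darcy-Weisbach: V = √(2·ΔP·D/(f·L·ρ)). With ε/D = 0.00017/0.01106 = 0.0154, iterate starting from f = 0.02:
  f = 0.02 → V = √(2·2.431e+04·0.01106/(0.02·66.66·995.1)) = 0.6367 m/s; Re = ρVD/μ = 2.383e+04; f → 0.04655
  f = 0.04655 → V = 0.4173 m/s; Re = 1.562e+04; f → 0.04764
  f = 0.04764 → V = 0.4125 m/s; Re = 1.544e+04; f → 0.04768
Converged (Δf/f < 1%). With the final f = 0.04768: V = √(2·2.431e+04·0.01106/(0.04768·66.66·995.1)) = 0.4124 m/s.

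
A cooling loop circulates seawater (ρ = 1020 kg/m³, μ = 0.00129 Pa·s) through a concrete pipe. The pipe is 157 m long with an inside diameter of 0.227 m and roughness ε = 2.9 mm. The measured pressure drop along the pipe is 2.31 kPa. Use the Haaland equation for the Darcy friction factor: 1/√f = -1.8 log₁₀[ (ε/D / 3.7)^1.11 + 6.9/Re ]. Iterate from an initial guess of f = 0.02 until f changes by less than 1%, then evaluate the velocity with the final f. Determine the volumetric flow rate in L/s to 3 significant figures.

Rearranging Darcy-Weisbach: V = √(2·ΔP·D/(f·L·ρ)). With ε/D = 0.0029/0.227 = 0.0128, iterate starting from f = 0.02:
  f = 0.02 → V = √(2·2310·0.227/(0.02·157·1020)) = 0.5722 m/s; Re = ρVD/μ = 1.027e+05; f → 0.04181
  f = 0.04181 → V = 0.3958 m/s; Re = 7.104e+04; f → 0.04201
Converged (Δf/f < 1%). With the final f = 0.04201: V = √(2·2310·0.227/(0.04201·157·1020)) = 0.3948 m/s.
Q = V·A = 0.3948·(π/4·0.227²) = 0.01598 m³/s = 16.0 L/s.

Q ≈ 16.0 L/s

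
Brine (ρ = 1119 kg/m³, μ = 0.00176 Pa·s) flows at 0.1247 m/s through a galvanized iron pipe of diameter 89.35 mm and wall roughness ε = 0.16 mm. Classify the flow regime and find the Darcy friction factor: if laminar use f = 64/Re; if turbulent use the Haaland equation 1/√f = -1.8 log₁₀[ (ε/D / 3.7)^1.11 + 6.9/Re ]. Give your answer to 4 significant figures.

f ≈ 0.03603

Re = ρVD/μ = 1119·0.1247·0.08935/0.00176 = 7084.
Re > 4000 → turbulent. ε/D = 0.00016/0.08935 = 0.00179; Haaland: 1/√f = -1.8 log₁₀[0.000209 + 0.000974] = 5.269, so f = 0.03603.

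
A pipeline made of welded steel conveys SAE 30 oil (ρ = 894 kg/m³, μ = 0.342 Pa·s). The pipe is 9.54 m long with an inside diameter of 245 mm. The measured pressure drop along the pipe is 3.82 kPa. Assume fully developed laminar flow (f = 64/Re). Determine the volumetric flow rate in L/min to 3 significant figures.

For laminar flow, f = 64/Re with Re = ρVD/μ, so Darcy-Weisbach reduces to ΔP = 32μLV/D². Solving for V: V = ΔP·D²/(32μL) = 3820·(0.245)²/(32·0.342·9.54) = 2.196 m/s.
Check: Re = ρVD/μ = 894·2.196·0.245/0.342 = 1407 < 2300, so the laminar assumption holds.
Q = V·A = 2.196·(π/4·0.245²) = 0.1035 m³/s = 6210 L/min.

Q ≈ 6210 L/min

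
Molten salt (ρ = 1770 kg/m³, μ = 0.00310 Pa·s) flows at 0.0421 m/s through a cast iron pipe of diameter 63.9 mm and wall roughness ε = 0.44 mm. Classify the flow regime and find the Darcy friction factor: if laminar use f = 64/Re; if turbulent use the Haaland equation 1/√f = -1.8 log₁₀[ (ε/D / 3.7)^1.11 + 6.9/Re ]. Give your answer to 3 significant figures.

Re = ρVD/μ = 1770·0.0421·0.0639/0.0031 = 1536.
Re < 2300 → laminar, so f = 64/Re = 0.04167 (roughness is irrelevant in laminar flow).

f ≈ 0.0417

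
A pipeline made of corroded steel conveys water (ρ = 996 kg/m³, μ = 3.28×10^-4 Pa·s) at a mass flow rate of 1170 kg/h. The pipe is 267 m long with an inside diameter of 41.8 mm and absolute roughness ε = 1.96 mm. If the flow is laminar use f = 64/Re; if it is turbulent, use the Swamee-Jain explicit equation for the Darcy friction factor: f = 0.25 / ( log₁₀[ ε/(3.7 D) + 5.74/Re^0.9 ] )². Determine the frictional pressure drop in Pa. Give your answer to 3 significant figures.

ΔP ≈ 12700 Pa

ṁ = 1170 kg/h = 1170/3600 = 0.325 kg/s.
A = πD²/4 = π(0.0418)²/4 = 0.001372 m²; mean velocity V = ṁ/(ρA) = 0.325/(996 · 0.001372) = 0.2378 m/s.
Reynolds number Re = ρVD/μ = 996 · 0.2378 · 0.0418 / 0.000328 = 3.018e+04.
Re > 4000 → turbulent. Relative roughness ε/D = 0.00196/0.0418 = 0.0469. Swamee-Jain: f = 0.25/(log₁₀[0.0469/3.7 + 5.74/3.018e+04^0.9])² = 0.25/(log₁₀[0.0127 + 0.000534])² = 0.25/(-1.879)² = 0.07079.
Darcy-Weisbach: ΔP = f(L/D)(ρV²/2) = 0.07079·(267/0.0418)·(996·0.2378²/2) = 0.07079·6388·28.16 = 1.273e+04 Pa.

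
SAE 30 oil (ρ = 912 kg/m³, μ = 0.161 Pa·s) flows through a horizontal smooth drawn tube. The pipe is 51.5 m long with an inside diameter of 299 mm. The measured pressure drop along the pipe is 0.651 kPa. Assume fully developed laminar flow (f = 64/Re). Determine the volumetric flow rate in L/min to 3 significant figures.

For laminar flow, f = 64/Re with Re = ρVD/μ, so Darcy-Weisbach reduces to ΔP = 32μLV/D². Solving for V: V = ΔP·D²/(32μL) = 651·(0.299)²/(32·0.161·51.5) = 0.2194 m/s.
Check: Re = ρVD/μ = 912·0.2194·0.299/0.161 = 371.5 < 2300, so the laminar assumption holds.
Q = V·A = 0.2194·(π/4·0.299²) = 0.0154 m³/s = 924 L/min.

Q ≈ 924 L/min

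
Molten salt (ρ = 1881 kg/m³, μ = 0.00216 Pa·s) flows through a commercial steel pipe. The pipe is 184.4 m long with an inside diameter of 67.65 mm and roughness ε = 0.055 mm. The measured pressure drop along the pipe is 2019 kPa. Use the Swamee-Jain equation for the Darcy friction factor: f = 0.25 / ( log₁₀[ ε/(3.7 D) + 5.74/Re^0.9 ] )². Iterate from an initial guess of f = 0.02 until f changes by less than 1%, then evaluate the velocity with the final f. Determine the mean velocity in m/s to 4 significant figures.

Rearranging Darcy-Weisbach: V = √(2·ΔP·D/(f·L·ρ)). With ε/D = 5.5e-05/0.06765 = 0.000813, iterate starting from f = 0.02:
  f = 0.02 → V = √(2·2.019e+06·0.06765/(0.02·184.4·1881)) = 6.275 m/s; Re = ρVD/μ = 3.697e+05; f → 0.01973
  f = 0.01973 → V = 6.318 m/s; Re = 3.722e+05; f → 0.01972
Converged (Δf/f < 1%). With the final f = 0.01972: V = √(2·2.019e+06·0.06765/(0.01972·184.4·1881)) = 6.319 m/s.

V ≈ 6.319 m/s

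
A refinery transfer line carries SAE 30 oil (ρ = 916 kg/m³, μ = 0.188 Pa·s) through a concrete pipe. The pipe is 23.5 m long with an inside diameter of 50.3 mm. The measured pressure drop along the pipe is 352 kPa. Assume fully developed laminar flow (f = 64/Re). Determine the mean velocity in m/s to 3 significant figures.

V ≈ 6.30 m/s

For laminar flow, f = 64/Re with Re = ρVD/μ, so Darcy-Weisbach reduces to ΔP = 32μLV/D². Solving for V: V = ΔP·D²/(32μL) = 3.52e+05·(0.0503)²/(32·0.188·23.5) = 6.299 m/s.
Check: Re = ρVD/μ = 916·6.299·0.0503/0.188 = 1544 < 2300, so the laminar assumption holds.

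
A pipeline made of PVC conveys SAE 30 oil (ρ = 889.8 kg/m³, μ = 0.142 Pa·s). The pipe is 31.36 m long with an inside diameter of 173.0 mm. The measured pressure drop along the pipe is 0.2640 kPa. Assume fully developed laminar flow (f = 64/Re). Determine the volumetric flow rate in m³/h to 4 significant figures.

For laminar flow, f = 64/Re with Re = ρVD/μ, so Darcy-Weisbach reduces to ΔP = 32μLV/D². Solving for V: V = ΔP·D²/(32μL) = 264·(0.173)²/(32·0.142·31.36) = 0.05545 m/s.
Check: Re = ρVD/μ = 889.8·0.05545·0.173/0.142 = 60.11 < 2300, so the laminar assumption holds.
Q = V·A = 0.05545·(π/4·0.173²) = 0.001303 m³/s = 4.692 m³/h.

Q ≈ 4.692 m³/h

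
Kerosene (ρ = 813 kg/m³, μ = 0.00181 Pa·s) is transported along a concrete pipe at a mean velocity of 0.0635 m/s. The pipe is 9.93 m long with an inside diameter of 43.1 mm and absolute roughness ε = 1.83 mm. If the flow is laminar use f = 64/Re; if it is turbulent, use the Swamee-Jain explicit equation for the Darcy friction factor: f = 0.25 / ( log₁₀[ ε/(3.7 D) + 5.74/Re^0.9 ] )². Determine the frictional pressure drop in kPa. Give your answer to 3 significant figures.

ΔP ≈ 0.0197 kPa

Reynolds number Re = ρVD/μ = 813 · 0.0635 · 0.0431 / 0.00181 = 1229.
Re < 2300 → laminar flow, so f = 64/Re = 64/1229 = 0.05206 (the turbulent correlation is not needed).
Darcy-Weisbach: ΔP = f(L/D)(ρV²/2) = 0.05206·(9.93/0.0431)·(813·0.0635²/2) = 0.05206·230.4·1.639 = 19.66 Pa.
ΔP = 19.66 Pa = 0.0197 kPa.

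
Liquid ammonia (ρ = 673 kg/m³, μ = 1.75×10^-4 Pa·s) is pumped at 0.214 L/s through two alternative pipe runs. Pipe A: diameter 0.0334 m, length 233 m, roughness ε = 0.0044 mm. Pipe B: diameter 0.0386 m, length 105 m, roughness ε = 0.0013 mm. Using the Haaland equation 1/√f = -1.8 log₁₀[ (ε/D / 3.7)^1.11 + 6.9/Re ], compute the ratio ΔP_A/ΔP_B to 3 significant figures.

ΔP_A/ΔP_B ≈ 4.46

Pipe A: V = Q/A = 0.000214/0.0008762 = 0.2442 m/s; Re = 3.137e+04; ε/D = 0.000132; Haaland → f = 0.02335; ΔP_A = f(L/D)(ρV²/2) = 3270 Pa.
Pipe B: V = Q/A = 0.000214/0.00117 = 0.1829 m/s; Re = 2.715e+04; ε/D = 3.37e-05; Haaland → f = 0.02394; ΔP_B = f(L/D)(ρV²/2) = 732.9 Pa.
ΔP_A/ΔP_B = 3270/732.9 = 4.46.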